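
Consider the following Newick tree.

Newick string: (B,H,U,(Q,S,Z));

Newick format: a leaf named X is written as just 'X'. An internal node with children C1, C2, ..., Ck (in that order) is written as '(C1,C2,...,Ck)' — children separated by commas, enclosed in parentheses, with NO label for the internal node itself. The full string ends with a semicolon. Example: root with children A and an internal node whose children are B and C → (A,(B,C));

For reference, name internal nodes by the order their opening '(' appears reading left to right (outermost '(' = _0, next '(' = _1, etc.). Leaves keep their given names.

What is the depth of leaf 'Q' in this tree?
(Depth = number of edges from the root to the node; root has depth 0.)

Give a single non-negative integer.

Answer: 2

Derivation:
Newick: (B,H,U,(Q,S,Z));
Naming internals by '(' encounter order: outermost '(' = _0, next = _1, ...
Query node: Q
Path from root: _0 -> _1 -> Q
Depth of Q: 2 (number of edges from root)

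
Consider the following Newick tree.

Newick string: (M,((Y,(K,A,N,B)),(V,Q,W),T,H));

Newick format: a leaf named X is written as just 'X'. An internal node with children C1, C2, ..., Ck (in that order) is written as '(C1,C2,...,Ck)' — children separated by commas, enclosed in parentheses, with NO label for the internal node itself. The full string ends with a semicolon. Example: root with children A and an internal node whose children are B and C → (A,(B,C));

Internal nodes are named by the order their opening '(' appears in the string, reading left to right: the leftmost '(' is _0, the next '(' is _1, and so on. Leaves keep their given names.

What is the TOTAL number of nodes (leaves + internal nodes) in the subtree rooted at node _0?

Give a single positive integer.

Newick: (M,((Y,(K,A,N,B)),(V,Q,W),T,H));
Locate _0: it is the '(' at position 0 (the 1st '(' reading left to right).
Query: subtree rooted at _0
_0: subtree_size = 1 + 15
  M: subtree_size = 1 + 0
  _1: subtree_size = 1 + 13
    _2: subtree_size = 1 + 6
      Y: subtree_size = 1 + 0
      _3: subtree_size = 1 + 4
        K: subtree_size = 1 + 0
        A: subtree_size = 1 + 0
        N: subtree_size = 1 + 0
        B: subtree_size = 1 + 0
    _4: subtree_size = 1 + 3
      V: subtree_size = 1 + 0
      Q: subtree_size = 1 + 0
      W: subtree_size = 1 + 0
    T: subtree_size = 1 + 0
    H: subtree_size = 1 + 0
Total subtree size of _0: 16

Answer: 16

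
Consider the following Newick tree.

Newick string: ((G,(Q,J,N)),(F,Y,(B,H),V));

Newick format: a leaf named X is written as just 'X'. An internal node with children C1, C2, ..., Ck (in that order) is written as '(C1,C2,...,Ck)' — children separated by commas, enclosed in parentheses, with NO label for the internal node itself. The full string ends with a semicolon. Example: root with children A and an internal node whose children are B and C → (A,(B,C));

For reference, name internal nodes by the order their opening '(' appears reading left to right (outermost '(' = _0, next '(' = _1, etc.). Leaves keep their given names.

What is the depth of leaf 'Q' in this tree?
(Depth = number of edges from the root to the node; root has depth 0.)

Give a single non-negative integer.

Answer: 3

Derivation:
Newick: ((G,(Q,J,N)),(F,Y,(B,H),V));
Naming internals by '(' encounter order: outermost '(' = _0, next = _1, ...
Query node: Q
Path from root: _0 -> _1 -> _2 -> Q
Depth of Q: 3 (number of edges from root)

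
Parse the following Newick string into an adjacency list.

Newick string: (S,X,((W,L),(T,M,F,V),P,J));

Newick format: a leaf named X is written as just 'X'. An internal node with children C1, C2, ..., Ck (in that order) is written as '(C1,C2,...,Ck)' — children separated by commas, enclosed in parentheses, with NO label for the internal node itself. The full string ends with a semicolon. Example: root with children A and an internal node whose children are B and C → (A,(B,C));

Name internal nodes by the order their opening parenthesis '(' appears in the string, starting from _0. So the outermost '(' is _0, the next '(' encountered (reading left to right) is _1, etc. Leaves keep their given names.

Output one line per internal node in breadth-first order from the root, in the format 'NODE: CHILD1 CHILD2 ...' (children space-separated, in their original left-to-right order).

Answer: _0: S X _1
_1: _2 _3 P J
_2: W L
_3: T M F V

Derivation:
Input: (S,X,((W,L),(T,M,F,V),P,J));
Scanning left-to-right, naming '(' by encounter order:
  pos 0: '(' -> open internal node _0 (depth 1)
  pos 5: '(' -> open internal node _1 (depth 2)
  pos 6: '(' -> open internal node _2 (depth 3)
  pos 10: ')' -> close internal node _2 (now at depth 2)
  pos 12: '(' -> open internal node _3 (depth 3)
  pos 20: ')' -> close internal node _3 (now at depth 2)
  pos 25: ')' -> close internal node _1 (now at depth 1)
  pos 26: ')' -> close internal node _0 (now at depth 0)
Total internal nodes: 4
BFS adjacency from root:
  _0: S X _1
  _1: _2 _3 P J
  _2: W L
  _3: T M F V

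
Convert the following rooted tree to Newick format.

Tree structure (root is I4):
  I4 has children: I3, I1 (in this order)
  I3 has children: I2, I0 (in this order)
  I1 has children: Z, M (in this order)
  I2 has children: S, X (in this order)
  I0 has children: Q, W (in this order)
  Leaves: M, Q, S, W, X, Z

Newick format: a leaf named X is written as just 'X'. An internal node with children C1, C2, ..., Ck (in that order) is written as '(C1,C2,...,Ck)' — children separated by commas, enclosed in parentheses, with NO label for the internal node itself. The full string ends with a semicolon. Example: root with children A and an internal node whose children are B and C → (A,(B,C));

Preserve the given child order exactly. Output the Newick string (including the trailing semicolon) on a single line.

internal I4 with children ['I3', 'I1']
  internal I3 with children ['I2', 'I0']
    internal I2 with children ['S', 'X']
      leaf 'S' → 'S'
      leaf 'X' → 'X'
    → '(S,X)'
    internal I0 with children ['Q', 'W']
      leaf 'Q' → 'Q'
      leaf 'W' → 'W'
    → '(Q,W)'
  → '((S,X),(Q,W))'
  internal I1 with children ['Z', 'M']
    leaf 'Z' → 'Z'
    leaf 'M' → 'M'
  → '(Z,M)'
→ '(((S,X),(Q,W)),(Z,M))'
Final: (((S,X),(Q,W)),(Z,M));

Answer: (((S,X),(Q,W)),(Z,M));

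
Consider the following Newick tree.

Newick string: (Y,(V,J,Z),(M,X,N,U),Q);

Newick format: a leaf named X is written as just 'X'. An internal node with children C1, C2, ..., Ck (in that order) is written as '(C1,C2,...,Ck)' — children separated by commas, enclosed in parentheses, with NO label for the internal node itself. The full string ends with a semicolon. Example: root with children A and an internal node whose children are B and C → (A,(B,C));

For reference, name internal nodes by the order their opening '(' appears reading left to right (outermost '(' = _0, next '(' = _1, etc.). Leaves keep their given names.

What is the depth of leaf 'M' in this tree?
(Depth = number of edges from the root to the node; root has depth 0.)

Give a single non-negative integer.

Newick: (Y,(V,J,Z),(M,X,N,U),Q);
Naming internals by '(' encounter order: outermost '(' = _0, next = _1, ...
Query node: M
Path from root: _0 -> _2 -> M
Depth of M: 2 (number of edges from root)

Answer: 2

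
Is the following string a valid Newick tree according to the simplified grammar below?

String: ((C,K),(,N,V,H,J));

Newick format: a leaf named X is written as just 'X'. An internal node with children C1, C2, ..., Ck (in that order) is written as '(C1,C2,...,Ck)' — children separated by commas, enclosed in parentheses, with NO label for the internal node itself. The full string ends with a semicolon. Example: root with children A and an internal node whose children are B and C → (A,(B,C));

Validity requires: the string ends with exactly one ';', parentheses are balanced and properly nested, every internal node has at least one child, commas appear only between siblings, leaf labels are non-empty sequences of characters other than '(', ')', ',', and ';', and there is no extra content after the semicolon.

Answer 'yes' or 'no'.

Input: ((C,K),(,N,V,H,J));
Paren balance: 3 '(' vs 3 ')' OK
Ends with single ';': True
Full parse: FAILS (empty leaf label at pos 8)
Valid: False

Answer: no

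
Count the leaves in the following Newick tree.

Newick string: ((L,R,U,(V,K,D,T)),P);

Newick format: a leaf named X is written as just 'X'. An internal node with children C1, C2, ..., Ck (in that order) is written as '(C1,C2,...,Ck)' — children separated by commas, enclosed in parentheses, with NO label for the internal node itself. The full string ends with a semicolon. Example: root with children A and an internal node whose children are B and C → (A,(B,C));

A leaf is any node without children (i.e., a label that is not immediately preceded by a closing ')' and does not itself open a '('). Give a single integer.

Answer: 8

Derivation:
Newick: ((L,R,U,(V,K,D,T)),P);
Scan left-to-right; a leaf is any maximal label run not followed by '(':
  pos 2: leaf 'L' → count = 1
  pos 4: leaf 'R' → count = 2
  pos 6: leaf 'U' → count = 3
  pos 9: leaf 'V' → count = 4
  pos 11: leaf 'K' → count = 5
  pos 13: leaf 'D' → count = 6
  pos 15: leaf 'T' → count = 7
  pos 19: leaf 'P' → count = 8
Total leaves: 8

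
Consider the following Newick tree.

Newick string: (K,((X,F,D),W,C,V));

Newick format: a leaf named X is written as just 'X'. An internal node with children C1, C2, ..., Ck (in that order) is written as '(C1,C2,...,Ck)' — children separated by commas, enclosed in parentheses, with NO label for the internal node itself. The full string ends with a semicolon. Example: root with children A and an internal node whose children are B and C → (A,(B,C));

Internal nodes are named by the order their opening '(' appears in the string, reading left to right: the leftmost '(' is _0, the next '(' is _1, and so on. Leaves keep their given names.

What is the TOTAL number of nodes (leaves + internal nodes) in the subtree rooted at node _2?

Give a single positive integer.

Answer: 4

Derivation:
Newick: (K,((X,F,D),W,C,V));
Locate _2: it is the '(' at position 4 (the 3rd '(' reading left to right).
Query: subtree rooted at _2
_2: subtree_size = 1 + 3
  X: subtree_size = 1 + 0
  F: subtree_size = 1 + 0
  D: subtree_size = 1 + 0
Total subtree size of _2: 4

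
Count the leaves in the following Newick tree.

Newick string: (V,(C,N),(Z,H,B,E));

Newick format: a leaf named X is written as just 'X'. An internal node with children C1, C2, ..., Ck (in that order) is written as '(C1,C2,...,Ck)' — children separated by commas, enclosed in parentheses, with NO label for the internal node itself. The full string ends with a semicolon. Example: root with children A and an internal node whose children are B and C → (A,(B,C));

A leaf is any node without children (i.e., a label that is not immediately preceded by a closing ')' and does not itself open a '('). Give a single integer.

Answer: 7

Derivation:
Newick: (V,(C,N),(Z,H,B,E));
Scan left-to-right; a leaf is any maximal label run not followed by '(':
  pos 1: leaf 'V' → count = 1
  pos 4: leaf 'C' → count = 2
  pos 6: leaf 'N' → count = 3
  pos 10: leaf 'Z' → count = 4
  pos 12: leaf 'H' → count = 5
  pos 14: leaf 'B' → count = 6
  pos 16: leaf 'E' → count = 7
Total leaves: 7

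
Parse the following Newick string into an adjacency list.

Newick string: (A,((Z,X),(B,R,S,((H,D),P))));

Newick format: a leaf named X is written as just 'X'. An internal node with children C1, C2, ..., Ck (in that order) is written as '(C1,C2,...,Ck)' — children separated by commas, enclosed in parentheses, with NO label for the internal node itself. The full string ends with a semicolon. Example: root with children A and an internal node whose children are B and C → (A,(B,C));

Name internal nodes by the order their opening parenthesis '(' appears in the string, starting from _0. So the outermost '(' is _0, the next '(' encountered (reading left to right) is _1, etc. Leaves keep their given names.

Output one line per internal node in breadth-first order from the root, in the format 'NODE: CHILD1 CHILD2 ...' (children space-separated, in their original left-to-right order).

Input: (A,((Z,X),(B,R,S,((H,D),P))));
Scanning left-to-right, naming '(' by encounter order:
  pos 0: '(' -> open internal node _0 (depth 1)
  pos 3: '(' -> open internal node _1 (depth 2)
  pos 4: '(' -> open internal node _2 (depth 3)
  pos 8: ')' -> close internal node _2 (now at depth 2)
  pos 10: '(' -> open internal node _3 (depth 3)
  pos 17: '(' -> open internal node _4 (depth 4)
  pos 18: '(' -> open internal node _5 (depth 5)
  pos 22: ')' -> close internal node _5 (now at depth 4)
  pos 25: ')' -> close internal node _4 (now at depth 3)
  pos 26: ')' -> close internal node _3 (now at depth 2)
  pos 27: ')' -> close internal node _1 (now at depth 1)
  pos 28: ')' -> close internal node _0 (now at depth 0)
Total internal nodes: 6
BFS adjacency from root:
  _0: A _1
  _1: _2 _3
  _2: Z X
  _3: B R S _4
  _4: _5 P
  _5: H D

Answer: _0: A _1
_1: _2 _3
_2: Z X
_3: B R S _4
_4: _5 P
_5: H D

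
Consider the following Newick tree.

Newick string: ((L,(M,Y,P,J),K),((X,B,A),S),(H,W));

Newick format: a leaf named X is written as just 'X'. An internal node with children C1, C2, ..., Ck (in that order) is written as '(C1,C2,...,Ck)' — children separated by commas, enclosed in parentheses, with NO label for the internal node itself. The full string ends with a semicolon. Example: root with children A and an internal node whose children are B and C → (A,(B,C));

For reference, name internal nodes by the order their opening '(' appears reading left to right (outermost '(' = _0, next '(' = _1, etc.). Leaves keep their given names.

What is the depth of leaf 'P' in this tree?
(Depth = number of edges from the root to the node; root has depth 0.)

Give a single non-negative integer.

Newick: ((L,(M,Y,P,J),K),((X,B,A),S),(H,W));
Naming internals by '(' encounter order: outermost '(' = _0, next = _1, ...
Query node: P
Path from root: _0 -> _1 -> _2 -> P
Depth of P: 3 (number of edges from root)

Answer: 3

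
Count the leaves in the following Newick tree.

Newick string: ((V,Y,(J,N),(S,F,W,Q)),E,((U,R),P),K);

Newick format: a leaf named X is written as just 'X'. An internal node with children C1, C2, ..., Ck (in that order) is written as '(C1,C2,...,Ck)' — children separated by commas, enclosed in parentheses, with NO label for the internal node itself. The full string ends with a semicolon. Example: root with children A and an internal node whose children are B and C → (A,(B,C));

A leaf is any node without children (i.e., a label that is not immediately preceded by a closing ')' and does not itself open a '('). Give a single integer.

Newick: ((V,Y,(J,N),(S,F,W,Q)),E,((U,R),P),K);
Scan left-to-right; a leaf is any maximal label run not followed by '(':
  pos 2: leaf 'V' → count = 1
  pos 4: leaf 'Y' → count = 2
  pos 7: leaf 'J' → count = 3
  pos 9: leaf 'N' → count = 4
  pos 13: leaf 'S' → count = 5
  pos 15: leaf 'F' → count = 6
  pos 17: leaf 'W' → count = 7
  pos 19: leaf 'Q' → count = 8
  pos 23: leaf 'E' → count = 9
  pos 27: leaf 'U' → count = 10
  pos 29: leaf 'R' → count = 11
  pos 32: leaf 'P' → count = 12
  pos 35: leaf 'K' → count = 13
Total leaves: 13

Answer: 13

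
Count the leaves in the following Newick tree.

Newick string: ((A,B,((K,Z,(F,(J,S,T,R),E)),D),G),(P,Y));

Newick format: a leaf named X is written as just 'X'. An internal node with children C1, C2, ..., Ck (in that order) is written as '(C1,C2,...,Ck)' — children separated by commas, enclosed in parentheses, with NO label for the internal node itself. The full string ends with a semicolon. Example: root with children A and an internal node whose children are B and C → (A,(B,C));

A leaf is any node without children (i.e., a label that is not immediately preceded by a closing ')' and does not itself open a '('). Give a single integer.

Answer: 14

Derivation:
Newick: ((A,B,((K,Z,(F,(J,S,T,R),E)),D),G),(P,Y));
Scan left-to-right; a leaf is any maximal label run not followed by '(':
  pos 2: leaf 'A' → count = 1
  pos 4: leaf 'B' → count = 2
  pos 8: leaf 'K' → count = 3
  pos 10: leaf 'Z' → count = 4
  pos 13: leaf 'F' → count = 5
  pos 16: leaf 'J' → count = 6
  pos 18: leaf 'S' → count = 7
  pos 20: leaf 'T' → count = 8
  pos 22: leaf 'R' → count = 9
  pos 25: leaf 'E' → count = 10
  pos 29: leaf 'D' → count = 11
  pos 32: leaf 'G' → count = 12
  pos 36: leaf 'P' → count = 13
  pos 38: leaf 'Y' → count = 14
Total leaves: 14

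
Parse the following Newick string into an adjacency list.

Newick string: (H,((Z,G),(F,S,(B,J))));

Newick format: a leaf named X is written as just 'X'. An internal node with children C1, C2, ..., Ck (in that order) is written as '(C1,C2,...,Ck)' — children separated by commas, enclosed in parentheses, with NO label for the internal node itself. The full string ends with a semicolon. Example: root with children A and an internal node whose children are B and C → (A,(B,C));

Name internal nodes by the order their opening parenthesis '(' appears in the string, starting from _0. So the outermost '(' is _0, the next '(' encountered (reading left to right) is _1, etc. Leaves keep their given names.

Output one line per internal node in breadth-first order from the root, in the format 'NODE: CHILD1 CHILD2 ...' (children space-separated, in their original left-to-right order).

Input: (H,((Z,G),(F,S,(B,J))));
Scanning left-to-right, naming '(' by encounter order:
  pos 0: '(' -> open internal node _0 (depth 1)
  pos 3: '(' -> open internal node _1 (depth 2)
  pos 4: '(' -> open internal node _2 (depth 3)
  pos 8: ')' -> close internal node _2 (now at depth 2)
  pos 10: '(' -> open internal node _3 (depth 3)
  pos 15: '(' -> open internal node _4 (depth 4)
  pos 19: ')' -> close internal node _4 (now at depth 3)
  pos 20: ')' -> close internal node _3 (now at depth 2)
  pos 21: ')' -> close internal node _1 (now at depth 1)
  pos 22: ')' -> close internal node _0 (now at depth 0)
Total internal nodes: 5
BFS adjacency from root:
  _0: H _1
  _1: _2 _3
  _2: Z G
  _3: F S _4
  _4: B J

Answer: _0: H _1
_1: _2 _3
_2: Z G
_3: F S _4
_4: B J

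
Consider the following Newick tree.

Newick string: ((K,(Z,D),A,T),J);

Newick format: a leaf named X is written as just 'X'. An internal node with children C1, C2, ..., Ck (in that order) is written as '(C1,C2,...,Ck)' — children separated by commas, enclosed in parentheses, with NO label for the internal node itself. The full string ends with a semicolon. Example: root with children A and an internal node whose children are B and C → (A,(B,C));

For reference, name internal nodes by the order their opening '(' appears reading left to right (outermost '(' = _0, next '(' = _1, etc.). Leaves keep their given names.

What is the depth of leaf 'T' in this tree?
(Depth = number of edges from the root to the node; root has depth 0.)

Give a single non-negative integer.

Newick: ((K,(Z,D),A,T),J);
Naming internals by '(' encounter order: outermost '(' = _0, next = _1, ...
Query node: T
Path from root: _0 -> _1 -> T
Depth of T: 2 (number of edges from root)

Answer: 2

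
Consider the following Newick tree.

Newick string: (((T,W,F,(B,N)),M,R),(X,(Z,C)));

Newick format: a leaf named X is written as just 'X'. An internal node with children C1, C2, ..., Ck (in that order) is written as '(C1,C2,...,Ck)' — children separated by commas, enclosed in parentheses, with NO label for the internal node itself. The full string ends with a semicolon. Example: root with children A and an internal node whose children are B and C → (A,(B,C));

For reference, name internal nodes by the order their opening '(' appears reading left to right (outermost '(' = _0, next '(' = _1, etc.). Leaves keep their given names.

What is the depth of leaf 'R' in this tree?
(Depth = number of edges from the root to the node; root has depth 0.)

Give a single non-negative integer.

Answer: 2

Derivation:
Newick: (((T,W,F,(B,N)),M,R),(X,(Z,C)));
Naming internals by '(' encounter order: outermost '(' = _0, next = _1, ...
Query node: R
Path from root: _0 -> _1 -> R
Depth of R: 2 (number of edges from root)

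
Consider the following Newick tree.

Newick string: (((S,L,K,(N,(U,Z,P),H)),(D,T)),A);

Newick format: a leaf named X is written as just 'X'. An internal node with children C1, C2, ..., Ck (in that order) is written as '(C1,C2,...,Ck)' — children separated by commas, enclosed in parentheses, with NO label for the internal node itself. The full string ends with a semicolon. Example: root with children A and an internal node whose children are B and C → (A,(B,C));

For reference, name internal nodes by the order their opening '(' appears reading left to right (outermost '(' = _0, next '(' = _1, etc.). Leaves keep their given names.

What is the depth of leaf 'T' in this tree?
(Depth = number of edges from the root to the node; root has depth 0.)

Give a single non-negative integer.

Newick: (((S,L,K,(N,(U,Z,P),H)),(D,T)),A);
Naming internals by '(' encounter order: outermost '(' = _0, next = _1, ...
Query node: T
Path from root: _0 -> _1 -> _5 -> T
Depth of T: 3 (number of edges from root)

Answer: 3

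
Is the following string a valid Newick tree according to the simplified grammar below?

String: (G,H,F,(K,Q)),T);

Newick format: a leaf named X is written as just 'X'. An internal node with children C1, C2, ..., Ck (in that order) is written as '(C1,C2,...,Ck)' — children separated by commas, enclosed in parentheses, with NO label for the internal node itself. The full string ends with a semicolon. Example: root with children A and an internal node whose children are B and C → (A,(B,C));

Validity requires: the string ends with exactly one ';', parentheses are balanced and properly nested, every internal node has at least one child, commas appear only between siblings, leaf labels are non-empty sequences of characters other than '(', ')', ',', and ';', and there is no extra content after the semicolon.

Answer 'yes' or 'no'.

Answer: no

Derivation:
Input: (G,H,F,(K,Q)),T);
Paren balance: 2 '(' vs 3 ')' MISMATCH
Ends with single ';': True
Full parse: FAILS (extra content after tree at pos 13)
Valid: False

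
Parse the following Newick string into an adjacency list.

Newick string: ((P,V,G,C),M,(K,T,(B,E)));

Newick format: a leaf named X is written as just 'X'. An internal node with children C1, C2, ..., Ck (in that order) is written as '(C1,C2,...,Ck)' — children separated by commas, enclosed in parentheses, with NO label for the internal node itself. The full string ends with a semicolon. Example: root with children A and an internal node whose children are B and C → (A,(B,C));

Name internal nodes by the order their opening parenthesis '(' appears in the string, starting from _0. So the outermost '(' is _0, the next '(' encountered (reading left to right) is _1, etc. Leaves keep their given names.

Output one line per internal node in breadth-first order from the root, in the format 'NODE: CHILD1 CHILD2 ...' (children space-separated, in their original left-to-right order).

Answer: _0: _1 M _2
_1: P V G C
_2: K T _3
_3: B E

Derivation:
Input: ((P,V,G,C),M,(K,T,(B,E)));
Scanning left-to-right, naming '(' by encounter order:
  pos 0: '(' -> open internal node _0 (depth 1)
  pos 1: '(' -> open internal node _1 (depth 2)
  pos 9: ')' -> close internal node _1 (now at depth 1)
  pos 13: '(' -> open internal node _2 (depth 2)
  pos 18: '(' -> open internal node _3 (depth 3)
  pos 22: ')' -> close internal node _3 (now at depth 2)
  pos 23: ')' -> close internal node _2 (now at depth 1)
  pos 24: ')' -> close internal node _0 (now at depth 0)
Total internal nodes: 4
BFS adjacency from root:
  _0: _1 M _2
  _1: P V G C
  _2: K T _3
  _3: B E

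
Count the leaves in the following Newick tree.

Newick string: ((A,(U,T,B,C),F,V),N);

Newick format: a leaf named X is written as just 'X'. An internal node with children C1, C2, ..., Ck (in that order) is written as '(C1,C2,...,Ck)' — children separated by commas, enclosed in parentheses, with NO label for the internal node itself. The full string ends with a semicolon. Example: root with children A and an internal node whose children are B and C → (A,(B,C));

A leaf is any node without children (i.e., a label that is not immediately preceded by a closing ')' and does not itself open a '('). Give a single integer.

Newick: ((A,(U,T,B,C),F,V),N);
Scan left-to-right; a leaf is any maximal label run not followed by '(':
  pos 2: leaf 'A' → count = 1
  pos 5: leaf 'U' → count = 2
  pos 7: leaf 'T' → count = 3
  pos 9: leaf 'B' → count = 4
  pos 11: leaf 'C' → count = 5
  pos 14: leaf 'F' → count = 6
  pos 16: leaf 'V' → count = 7
  pos 19: leaf 'N' → count = 8
Total leaves: 8

Answer: 8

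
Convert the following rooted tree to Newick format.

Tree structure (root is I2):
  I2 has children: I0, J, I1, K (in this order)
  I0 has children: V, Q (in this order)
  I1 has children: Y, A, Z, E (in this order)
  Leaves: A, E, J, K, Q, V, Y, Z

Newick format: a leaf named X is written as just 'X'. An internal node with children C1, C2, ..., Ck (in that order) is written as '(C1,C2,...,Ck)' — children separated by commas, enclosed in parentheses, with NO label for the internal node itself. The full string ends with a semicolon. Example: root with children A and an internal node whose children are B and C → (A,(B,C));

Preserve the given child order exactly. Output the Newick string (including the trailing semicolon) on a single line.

internal I2 with children ['I0', 'J', 'I1', 'K']
  internal I0 with children ['V', 'Q']
    leaf 'V' → 'V'
    leaf 'Q' → 'Q'
  → '(V,Q)'
  leaf 'J' → 'J'
  internal I1 with children ['Y', 'A', 'Z', 'E']
    leaf 'Y' → 'Y'
    leaf 'A' → 'A'
    leaf 'Z' → 'Z'
    leaf 'E' → 'E'
  → '(Y,A,Z,E)'
  leaf 'K' → 'K'
→ '((V,Q),J,(Y,A,Z,E),K)'
Final: ((V,Q),J,(Y,A,Z,E),K);

Answer: ((V,Q),J,(Y,A,Z,E),K);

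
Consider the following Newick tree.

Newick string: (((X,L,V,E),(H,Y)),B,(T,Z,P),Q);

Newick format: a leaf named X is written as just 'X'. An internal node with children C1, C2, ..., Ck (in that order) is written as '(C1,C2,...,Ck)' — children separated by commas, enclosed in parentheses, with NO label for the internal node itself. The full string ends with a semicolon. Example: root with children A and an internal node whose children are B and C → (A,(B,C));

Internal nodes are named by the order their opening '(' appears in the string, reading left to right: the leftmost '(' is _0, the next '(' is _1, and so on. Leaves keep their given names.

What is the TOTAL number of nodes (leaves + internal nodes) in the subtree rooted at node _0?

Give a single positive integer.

Newick: (((X,L,V,E),(H,Y)),B,(T,Z,P),Q);
Locate _0: it is the '(' at position 0 (the 1st '(' reading left to right).
Query: subtree rooted at _0
_0: subtree_size = 1 + 15
  _1: subtree_size = 1 + 8
    _2: subtree_size = 1 + 4
      X: subtree_size = 1 + 0
      L: subtree_size = 1 + 0
      V: subtree_size = 1 + 0
      E: subtree_size = 1 + 0
    _3: subtree_size = 1 + 2
      H: subtree_size = 1 + 0
      Y: subtree_size = 1 + 0
  B: subtree_size = 1 + 0
  _4: subtree_size = 1 + 3
    T: subtree_size = 1 + 0
    Z: subtree_size = 1 + 0
    P: subtree_size = 1 + 0
  Q: subtree_size = 1 + 0
Total subtree size of _0: 16

Answer: 16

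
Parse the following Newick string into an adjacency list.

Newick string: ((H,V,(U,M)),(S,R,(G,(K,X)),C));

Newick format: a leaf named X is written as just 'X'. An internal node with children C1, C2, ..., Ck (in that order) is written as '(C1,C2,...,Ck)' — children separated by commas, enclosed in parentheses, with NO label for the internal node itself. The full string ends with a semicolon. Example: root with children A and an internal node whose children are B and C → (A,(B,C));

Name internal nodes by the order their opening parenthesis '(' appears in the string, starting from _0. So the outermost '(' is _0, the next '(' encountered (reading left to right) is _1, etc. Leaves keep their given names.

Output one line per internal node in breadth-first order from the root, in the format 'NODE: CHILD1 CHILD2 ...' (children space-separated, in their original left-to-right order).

Answer: _0: _1 _3
_1: H V _2
_3: S R _4 C
_2: U M
_4: G _5
_5: K X

Derivation:
Input: ((H,V,(U,M)),(S,R,(G,(K,X)),C));
Scanning left-to-right, naming '(' by encounter order:
  pos 0: '(' -> open internal node _0 (depth 1)
  pos 1: '(' -> open internal node _1 (depth 2)
  pos 6: '(' -> open internal node _2 (depth 3)
  pos 10: ')' -> close internal node _2 (now at depth 2)
  pos 11: ')' -> close internal node _1 (now at depth 1)
  pos 13: '(' -> open internal node _3 (depth 2)
  pos 18: '(' -> open internal node _4 (depth 3)
  pos 21: '(' -> open internal node _5 (depth 4)
  pos 25: ')' -> close internal node _5 (now at depth 3)
  pos 26: ')' -> close internal node _4 (now at depth 2)
  pos 29: ')' -> close internal node _3 (now at depth 1)
  pos 30: ')' -> close internal node _0 (now at depth 0)
Total internal nodes: 6
BFS adjacency from root:
  _0: _1 _3
  _1: H V _2
  _3: S R _4 C
  _2: U M
  _4: G _5
  _5: K X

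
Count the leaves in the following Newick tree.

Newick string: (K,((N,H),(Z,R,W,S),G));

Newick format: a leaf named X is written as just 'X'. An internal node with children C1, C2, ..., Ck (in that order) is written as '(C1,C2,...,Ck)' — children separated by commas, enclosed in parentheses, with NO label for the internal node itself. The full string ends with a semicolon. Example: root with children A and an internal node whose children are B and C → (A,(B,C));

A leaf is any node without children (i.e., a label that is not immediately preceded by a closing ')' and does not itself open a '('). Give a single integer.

Answer: 8

Derivation:
Newick: (K,((N,H),(Z,R,W,S),G));
Scan left-to-right; a leaf is any maximal label run not followed by '(':
  pos 1: leaf 'K' → count = 1
  pos 5: leaf 'N' → count = 2
  pos 7: leaf 'H' → count = 3
  pos 11: leaf 'Z' → count = 4
  pos 13: leaf 'R' → count = 5
  pos 15: leaf 'W' → count = 6
  pos 17: leaf 'S' → count = 7
  pos 20: leaf 'G' → count = 8
Total leaves: 8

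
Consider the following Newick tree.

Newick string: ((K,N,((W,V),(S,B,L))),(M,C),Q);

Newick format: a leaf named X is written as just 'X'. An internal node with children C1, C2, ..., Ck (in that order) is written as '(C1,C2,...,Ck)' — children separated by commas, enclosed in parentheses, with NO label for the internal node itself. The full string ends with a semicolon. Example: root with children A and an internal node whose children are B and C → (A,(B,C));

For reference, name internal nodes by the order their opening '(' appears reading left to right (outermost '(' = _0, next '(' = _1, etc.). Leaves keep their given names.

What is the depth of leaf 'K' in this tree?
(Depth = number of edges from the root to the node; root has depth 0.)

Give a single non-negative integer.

Newick: ((K,N,((W,V),(S,B,L))),(M,C),Q);
Naming internals by '(' encounter order: outermost '(' = _0, next = _1, ...
Query node: K
Path from root: _0 -> _1 -> K
Depth of K: 2 (number of edges from root)

Answer: 2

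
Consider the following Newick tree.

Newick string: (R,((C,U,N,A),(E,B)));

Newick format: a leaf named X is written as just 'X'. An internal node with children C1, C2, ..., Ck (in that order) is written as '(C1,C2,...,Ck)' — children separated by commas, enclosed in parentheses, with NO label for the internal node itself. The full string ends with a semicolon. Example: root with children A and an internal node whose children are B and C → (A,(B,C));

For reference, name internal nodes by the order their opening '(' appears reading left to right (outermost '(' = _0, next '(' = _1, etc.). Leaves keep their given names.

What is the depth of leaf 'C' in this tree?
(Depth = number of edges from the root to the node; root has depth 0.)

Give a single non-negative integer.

Answer: 3

Derivation:
Newick: (R,((C,U,N,A),(E,B)));
Naming internals by '(' encounter order: outermost '(' = _0, next = _1, ...
Query node: C
Path from root: _0 -> _1 -> _2 -> C
Depth of C: 3 (number of edges from root)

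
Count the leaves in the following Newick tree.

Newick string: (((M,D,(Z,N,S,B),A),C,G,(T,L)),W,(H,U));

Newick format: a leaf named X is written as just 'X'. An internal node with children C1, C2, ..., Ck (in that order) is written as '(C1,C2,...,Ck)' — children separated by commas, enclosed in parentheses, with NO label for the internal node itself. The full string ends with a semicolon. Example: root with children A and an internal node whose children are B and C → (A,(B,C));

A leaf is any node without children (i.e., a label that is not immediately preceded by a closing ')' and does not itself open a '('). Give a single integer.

Newick: (((M,D,(Z,N,S,B),A),C,G,(T,L)),W,(H,U));
Scan left-to-right; a leaf is any maximal label run not followed by '(':
  pos 3: leaf 'M' → count = 1
  pos 5: leaf 'D' → count = 2
  pos 8: leaf 'Z' → count = 3
  pos 10: leaf 'N' → count = 4
  pos 12: leaf 'S' → count = 5
  pos 14: leaf 'B' → count = 6
  pos 17: leaf 'A' → count = 7
  pos 20: leaf 'C' → count = 8
  pos 22: leaf 'G' → count = 9
  pos 25: leaf 'T' → count = 10
  pos 27: leaf 'L' → count = 11
  pos 31: leaf 'W' → count = 12
  pos 34: leaf 'H' → count = 13
  pos 36: leaf 'U' → count = 14
Total leaves: 14

Answer: 14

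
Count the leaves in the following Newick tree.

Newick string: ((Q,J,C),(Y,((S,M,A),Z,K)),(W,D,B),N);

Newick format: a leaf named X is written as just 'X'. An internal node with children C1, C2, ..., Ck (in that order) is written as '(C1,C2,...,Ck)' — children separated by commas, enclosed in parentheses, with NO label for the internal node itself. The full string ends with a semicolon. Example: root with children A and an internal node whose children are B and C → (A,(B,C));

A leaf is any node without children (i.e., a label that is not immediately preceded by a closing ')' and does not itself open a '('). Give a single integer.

Answer: 13

Derivation:
Newick: ((Q,J,C),(Y,((S,M,A),Z,K)),(W,D,B),N);
Scan left-to-right; a leaf is any maximal label run not followed by '(':
  pos 2: leaf 'Q' → count = 1
  pos 4: leaf 'J' → count = 2
  pos 6: leaf 'C' → count = 3
  pos 10: leaf 'Y' → count = 4
  pos 14: leaf 'S' → count = 5
  pos 16: leaf 'M' → count = 6
  pos 18: leaf 'A' → count = 7
  pos 21: leaf 'Z' → count = 8
  pos 23: leaf 'K' → count = 9
  pos 28: leaf 'W' → count = 10
  pos 30: leaf 'D' → count = 11
  pos 32: leaf 'B' → count = 12
  pos 35: leaf 'N' → count = 13
Total leaves: 13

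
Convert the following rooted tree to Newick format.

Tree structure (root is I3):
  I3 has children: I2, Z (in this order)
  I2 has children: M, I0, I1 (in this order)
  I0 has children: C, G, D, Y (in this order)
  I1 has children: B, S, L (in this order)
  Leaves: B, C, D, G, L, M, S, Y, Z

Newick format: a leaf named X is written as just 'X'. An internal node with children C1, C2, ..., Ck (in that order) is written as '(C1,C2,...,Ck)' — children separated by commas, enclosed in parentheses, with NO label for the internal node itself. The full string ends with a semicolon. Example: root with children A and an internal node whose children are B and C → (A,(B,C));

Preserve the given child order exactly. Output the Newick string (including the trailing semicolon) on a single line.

Answer: ((M,(C,G,D,Y),(B,S,L)),Z);

Derivation:
internal I3 with children ['I2', 'Z']
  internal I2 with children ['M', 'I0', 'I1']
    leaf 'M' → 'M'
    internal I0 with children ['C', 'G', 'D', 'Y']
      leaf 'C' → 'C'
      leaf 'G' → 'G'
      leaf 'D' → 'D'
      leaf 'Y' → 'Y'
    → '(C,G,D,Y)'
    internal I1 with children ['B', 'S', 'L']
      leaf 'B' → 'B'
      leaf 'S' → 'S'
      leaf 'L' → 'L'
    → '(B,S,L)'
  → '(M,(C,G,D,Y),(B,S,L))'
  leaf 'Z' → 'Z'
→ '((M,(C,G,D,Y),(B,S,L)),Z)'
Final: ((M,(C,G,D,Y),(B,S,L)),Z);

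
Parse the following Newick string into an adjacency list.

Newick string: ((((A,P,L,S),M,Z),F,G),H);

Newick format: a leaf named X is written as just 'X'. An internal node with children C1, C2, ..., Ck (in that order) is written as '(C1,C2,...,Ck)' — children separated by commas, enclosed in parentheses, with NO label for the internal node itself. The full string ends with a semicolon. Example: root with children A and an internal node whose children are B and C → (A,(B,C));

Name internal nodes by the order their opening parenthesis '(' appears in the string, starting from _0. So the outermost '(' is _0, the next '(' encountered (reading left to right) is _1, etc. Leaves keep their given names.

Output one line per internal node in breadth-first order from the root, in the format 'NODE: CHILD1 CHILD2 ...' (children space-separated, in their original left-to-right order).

Answer: _0: _1 H
_1: _2 F G
_2: _3 M Z
_3: A P L S

Derivation:
Input: ((((A,P,L,S),M,Z),F,G),H);
Scanning left-to-right, naming '(' by encounter order:
  pos 0: '(' -> open internal node _0 (depth 1)
  pos 1: '(' -> open internal node _1 (depth 2)
  pos 2: '(' -> open internal node _2 (depth 3)
  pos 3: '(' -> open internal node _3 (depth 4)
  pos 11: ')' -> close internal node _3 (now at depth 3)
  pos 16: ')' -> close internal node _2 (now at depth 2)
  pos 21: ')' -> close internal node _1 (now at depth 1)
  pos 24: ')' -> close internal node _0 (now at depth 0)
Total internal nodes: 4
BFS adjacency from root:
  _0: _1 H
  _1: _2 F G
  _2: _3 M Z
  _3: A P L S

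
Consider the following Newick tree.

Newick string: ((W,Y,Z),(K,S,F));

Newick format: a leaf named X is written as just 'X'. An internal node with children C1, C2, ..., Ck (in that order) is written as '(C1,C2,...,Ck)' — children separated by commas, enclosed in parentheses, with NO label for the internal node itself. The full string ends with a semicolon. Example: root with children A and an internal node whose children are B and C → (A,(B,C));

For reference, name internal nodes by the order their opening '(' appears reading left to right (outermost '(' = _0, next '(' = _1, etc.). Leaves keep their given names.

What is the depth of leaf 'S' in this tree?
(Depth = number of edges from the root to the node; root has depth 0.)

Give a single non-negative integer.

Answer: 2

Derivation:
Newick: ((W,Y,Z),(K,S,F));
Naming internals by '(' encounter order: outermost '(' = _0, next = _1, ...
Query node: S
Path from root: _0 -> _2 -> S
Depth of S: 2 (number of edges from root)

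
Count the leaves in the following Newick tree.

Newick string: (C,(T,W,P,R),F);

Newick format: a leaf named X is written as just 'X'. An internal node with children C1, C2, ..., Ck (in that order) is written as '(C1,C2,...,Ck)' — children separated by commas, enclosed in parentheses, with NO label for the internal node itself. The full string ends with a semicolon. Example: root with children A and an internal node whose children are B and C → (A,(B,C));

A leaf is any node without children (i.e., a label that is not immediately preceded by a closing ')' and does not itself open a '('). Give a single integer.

Answer: 6

Derivation:
Newick: (C,(T,W,P,R),F);
Scan left-to-right; a leaf is any maximal label run not followed by '(':
  pos 1: leaf 'C' → count = 1
  pos 4: leaf 'T' → count = 2
  pos 6: leaf 'W' → count = 3
  pos 8: leaf 'P' → count = 4
  pos 10: leaf 'R' → count = 5
  pos 13: leaf 'F' → count = 6
Total leaves: 6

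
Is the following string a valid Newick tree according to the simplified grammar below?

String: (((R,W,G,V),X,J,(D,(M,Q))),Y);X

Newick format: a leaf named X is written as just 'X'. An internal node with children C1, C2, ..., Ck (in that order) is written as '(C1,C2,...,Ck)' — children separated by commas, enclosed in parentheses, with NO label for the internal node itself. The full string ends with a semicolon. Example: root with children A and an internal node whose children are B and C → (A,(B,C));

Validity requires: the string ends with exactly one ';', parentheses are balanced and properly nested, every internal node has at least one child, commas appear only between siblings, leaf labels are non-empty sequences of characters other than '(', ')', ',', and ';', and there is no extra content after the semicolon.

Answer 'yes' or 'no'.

Answer: no

Derivation:
Input: (((R,W,G,V),X,J,(D,(M,Q))),Y);X
Paren balance: 5 '(' vs 5 ')' OK
Ends with single ';': False
Full parse: FAILS (must end with ;)
Valid: False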